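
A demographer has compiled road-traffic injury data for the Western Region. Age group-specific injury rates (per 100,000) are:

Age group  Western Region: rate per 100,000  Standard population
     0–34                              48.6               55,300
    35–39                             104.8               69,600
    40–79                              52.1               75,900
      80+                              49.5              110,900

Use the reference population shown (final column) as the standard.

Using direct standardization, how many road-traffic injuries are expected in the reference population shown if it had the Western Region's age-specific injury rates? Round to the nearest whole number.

Expected road-traffic injuries = Σ (standard pop × age-specific rate ÷ 100,000)
= 55,300×48.6/100,000 + 69,600×104.8/100,000 + 75,900×52.1/100,000 + 110,900×49.5/100,000
= 26.88 + 72.94 + 39.54 + 54.90 = 194.26.

194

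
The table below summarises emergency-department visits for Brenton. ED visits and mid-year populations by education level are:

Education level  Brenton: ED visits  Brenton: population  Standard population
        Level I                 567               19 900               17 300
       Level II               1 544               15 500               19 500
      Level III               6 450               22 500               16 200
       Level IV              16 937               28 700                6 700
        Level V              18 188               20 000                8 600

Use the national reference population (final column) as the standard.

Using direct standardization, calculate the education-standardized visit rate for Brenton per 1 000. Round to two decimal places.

276.05

Education-specific rates per 1 000 for Brenton: 28.492, 99.613, 286.667, 590.139, 909.400.
Standard total = 68 300; weights = 0.2533, 0.2855, 0.2372, 0.0981, 0.1259.
Standardized rate: 0.2533×28.492 + 0.2855×99.613 + 0.2372×286.667 + 0.0981×590.139 + 0.1259×909.400 = 276.0490 per 1 000.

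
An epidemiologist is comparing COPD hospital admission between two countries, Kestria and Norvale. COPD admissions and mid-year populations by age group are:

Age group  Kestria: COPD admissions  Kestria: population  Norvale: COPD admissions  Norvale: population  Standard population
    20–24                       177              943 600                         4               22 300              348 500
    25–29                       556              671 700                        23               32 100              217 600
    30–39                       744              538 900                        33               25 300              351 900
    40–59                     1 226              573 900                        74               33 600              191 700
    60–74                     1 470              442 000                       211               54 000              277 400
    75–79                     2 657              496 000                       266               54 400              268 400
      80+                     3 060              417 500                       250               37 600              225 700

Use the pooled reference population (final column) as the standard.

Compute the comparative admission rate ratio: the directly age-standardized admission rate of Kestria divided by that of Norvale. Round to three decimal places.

1.032

Age-specific rates per 10 000 for Kestria: 1.88, 8.28, 13.81, 21.36, 33.26, 53.57, 73.29.
For Norvale: 1.79, 7.17, 13.04, 22.02, 39.07, 48.90, 66.49.
Standard total = 1 881 200; weights = 0.1853, 0.1157, 0.1871, 0.1019, 0.1475, 0.1427, 0.1200.
Kestria: 0.1853×1.88 + 0.1157×8.28 + 0.1871×13.81 + 0.1019×21.36 + 0.1475×33.26 + 0.1427×53.57 + 0.1200×73.29 = 27.4050 per 10 000.
Norvale: 0.1853×1.79 + 0.1157×7.17 + 0.1871×13.04 + 0.1019×22.02 + 0.1475×39.07 + 0.1427×48.90 + 0.1200×66.49 = 26.5607 per 10 000.
Ratio = 27.4050 ÷ 26.5607 = 1.03179.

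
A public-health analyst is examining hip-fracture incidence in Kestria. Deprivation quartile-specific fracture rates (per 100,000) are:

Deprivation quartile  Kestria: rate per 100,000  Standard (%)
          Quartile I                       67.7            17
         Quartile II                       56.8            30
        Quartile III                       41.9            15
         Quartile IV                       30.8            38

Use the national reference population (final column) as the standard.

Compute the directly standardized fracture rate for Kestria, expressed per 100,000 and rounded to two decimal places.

46.54

Standard weights: 0.17, 0.30, 0.15, 0.38.
Standardized rate: 0.1700×67.7 + 0.3000×56.8 + 0.1500×41.9 + 0.3800×30.8 = 46.5380 per 100,000.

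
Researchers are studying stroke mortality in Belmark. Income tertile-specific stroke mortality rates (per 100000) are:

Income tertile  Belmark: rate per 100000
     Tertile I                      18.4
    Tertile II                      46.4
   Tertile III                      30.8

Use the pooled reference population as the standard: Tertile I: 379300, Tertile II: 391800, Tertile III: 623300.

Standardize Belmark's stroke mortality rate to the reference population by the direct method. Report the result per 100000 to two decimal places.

Standard total = 1394400; weights = 0.2720, 0.2810, 0.4470.
Standardized rate: 0.2720×18.4 + 0.2810×46.4 + 0.4470×30.8 = 31.8103 per 100000.

31.81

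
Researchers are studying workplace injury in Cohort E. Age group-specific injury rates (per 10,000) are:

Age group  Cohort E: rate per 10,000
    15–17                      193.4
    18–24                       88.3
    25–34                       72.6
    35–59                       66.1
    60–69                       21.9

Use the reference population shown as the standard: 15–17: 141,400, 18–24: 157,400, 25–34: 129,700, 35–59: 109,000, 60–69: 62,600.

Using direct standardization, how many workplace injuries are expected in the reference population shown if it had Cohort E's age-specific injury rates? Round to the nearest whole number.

Expected workplace injuries = Σ (standard pop × age-specific rate ÷ 10,000)
= 141,400×193.4/10,000 + 157,400×88.3/10,000 + 129,700×72.6/10,000 + 109,000×66.1/10,000 + 62,600×21.9/10,000
= 2734.68 + 1389.84 + 941.62 + 720.49 + 137.09 = 5923.72.

5924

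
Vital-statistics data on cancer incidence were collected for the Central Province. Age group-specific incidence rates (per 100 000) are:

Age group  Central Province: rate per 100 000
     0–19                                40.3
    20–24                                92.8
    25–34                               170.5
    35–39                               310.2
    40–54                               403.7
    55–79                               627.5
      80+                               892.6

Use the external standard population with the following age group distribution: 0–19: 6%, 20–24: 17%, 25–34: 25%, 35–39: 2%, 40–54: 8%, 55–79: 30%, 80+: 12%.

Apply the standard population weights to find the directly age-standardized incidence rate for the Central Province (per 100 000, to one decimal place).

Standard weights: 0.06, 0.17, 0.25, 0.02, 0.08, 0.30, 0.12.
Standardized rate: 0.0600×40.3 + 0.1700×92.8 + 0.2500×170.5 + 0.0200×310.2 + 0.0800×403.7 + 0.3000×627.5 + 0.1200×892.6 = 394.6810 per 100 000.

394.7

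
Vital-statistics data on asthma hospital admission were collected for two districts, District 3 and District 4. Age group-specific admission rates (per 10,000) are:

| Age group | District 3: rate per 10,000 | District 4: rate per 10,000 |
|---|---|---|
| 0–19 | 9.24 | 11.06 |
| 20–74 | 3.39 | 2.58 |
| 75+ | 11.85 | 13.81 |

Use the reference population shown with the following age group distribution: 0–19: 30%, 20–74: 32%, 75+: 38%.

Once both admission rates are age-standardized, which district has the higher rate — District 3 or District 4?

District 4

Standard weights: 0.30, 0.32, 0.38.
District 3: 0.3000×9.24 + 0.3200×3.39 + 0.3800×11.85 = 8.3598 per 10,000.
District 4: 0.3000×11.06 + 0.3200×2.58 + 0.3800×13.81 = 9.3914 per 10,000.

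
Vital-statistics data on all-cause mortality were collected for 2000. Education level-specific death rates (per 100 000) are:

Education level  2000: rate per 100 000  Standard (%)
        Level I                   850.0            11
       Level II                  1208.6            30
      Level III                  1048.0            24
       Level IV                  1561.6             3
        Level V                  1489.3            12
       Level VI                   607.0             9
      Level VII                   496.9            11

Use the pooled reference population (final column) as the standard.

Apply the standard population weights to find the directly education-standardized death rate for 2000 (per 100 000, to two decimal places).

Standard weights: 0.11, 0.30, 0.24, 0.03, 0.12, 0.09, 0.11.
Standardized rate: 0.1100×850.0 + 0.3000×1208.6 + 0.2400×1048.0 + 0.0300×1561.6 + 0.1200×1489.3 + 0.0900×607.0 + 0.1100×496.9 = 1042.4530 per 100 000.

1042.45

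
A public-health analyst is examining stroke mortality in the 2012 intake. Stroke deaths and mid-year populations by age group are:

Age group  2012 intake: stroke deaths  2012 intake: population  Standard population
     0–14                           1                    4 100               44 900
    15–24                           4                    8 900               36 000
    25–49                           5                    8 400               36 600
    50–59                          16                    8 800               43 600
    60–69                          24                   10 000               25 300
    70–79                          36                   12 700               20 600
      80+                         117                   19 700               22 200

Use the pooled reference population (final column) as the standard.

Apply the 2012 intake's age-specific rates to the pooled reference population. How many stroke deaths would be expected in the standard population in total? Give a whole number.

Age-specific rates per 100 000 for the 2012 intake: 24.39, 44.94, 59.52, 181.82, 240.00, 283.46, 593.91.
Expected stroke deaths = Σ (standard pop × age-specific rate ÷ 100 000)
= 44 900×24.39/100 000 + 36 000×44.94/100 000 + 36 600×59.52/100 000 + 43 600×181.82/100 000 + 25 300×240.00/100 000 + 20 600×283.46/100 000 + 22 200×593.91/100 000
= 10.95 + 16.18 + 21.79 + 79.27 + 60.72 + 58.39 + 131.85 = 379.15.

379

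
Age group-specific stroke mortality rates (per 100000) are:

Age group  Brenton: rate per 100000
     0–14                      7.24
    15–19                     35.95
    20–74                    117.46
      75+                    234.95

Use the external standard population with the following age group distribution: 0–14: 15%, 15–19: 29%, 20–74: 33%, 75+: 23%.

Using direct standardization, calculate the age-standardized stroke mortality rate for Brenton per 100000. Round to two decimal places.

Standard weights: 0.15, 0.29, 0.33, 0.23.
Standardized rate: 0.1500×7.24 + 0.2900×35.95 + 0.3300×117.46 + 0.2300×234.95 = 104.3118 per 100000.

104.31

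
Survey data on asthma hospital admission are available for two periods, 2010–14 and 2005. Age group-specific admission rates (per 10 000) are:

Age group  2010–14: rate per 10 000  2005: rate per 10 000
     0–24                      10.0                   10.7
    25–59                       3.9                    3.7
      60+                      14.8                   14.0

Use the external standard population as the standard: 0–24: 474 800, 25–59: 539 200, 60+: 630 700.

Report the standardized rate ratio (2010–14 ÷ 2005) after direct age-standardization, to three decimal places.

1.018

Standard total = 1 644 700; weights = 0.2887, 0.3278, 0.3835.
2010–14: 0.2887×10.0 + 0.3278×3.9 + 0.3835×14.8 = 9.8408 per 10 000.
2005: 0.2887×10.7 + 0.3278×3.7 + 0.3835×14.0 = 9.6706 per 10 000.
Ratio = 9.8408 ÷ 9.6706 = 1.01761.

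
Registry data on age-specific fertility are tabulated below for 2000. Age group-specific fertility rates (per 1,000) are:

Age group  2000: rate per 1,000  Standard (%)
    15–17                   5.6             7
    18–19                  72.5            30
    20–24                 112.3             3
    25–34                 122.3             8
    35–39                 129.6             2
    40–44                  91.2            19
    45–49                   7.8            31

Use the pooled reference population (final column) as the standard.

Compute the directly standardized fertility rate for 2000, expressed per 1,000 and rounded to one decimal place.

Standard weights: 0.07, 0.30, 0.03, 0.08, 0.02, 0.19, 0.31.
Standardized rate: 0.0700×5.6 + 0.3000×72.5 + 0.0300×112.3 + 0.0800×122.3 + 0.0200×129.6 + 0.1900×91.2 + 0.3100×7.8 = 57.6330 per 1,000.

57.6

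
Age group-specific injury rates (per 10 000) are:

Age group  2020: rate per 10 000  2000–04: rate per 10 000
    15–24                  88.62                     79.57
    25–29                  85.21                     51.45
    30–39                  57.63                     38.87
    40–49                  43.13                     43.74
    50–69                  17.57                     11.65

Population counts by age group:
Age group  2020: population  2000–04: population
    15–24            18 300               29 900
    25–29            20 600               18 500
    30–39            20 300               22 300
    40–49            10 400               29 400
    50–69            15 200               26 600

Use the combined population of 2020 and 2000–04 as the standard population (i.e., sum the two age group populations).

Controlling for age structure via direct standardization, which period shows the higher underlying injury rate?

Combined standard total = 211 500; weights = 0.2279, 0.1849, 0.2014, 0.1882, 0.1976.
2020: 0.2279×88.62 + 0.1849×85.21 + 0.2014×57.63 + 0.1882×43.13 + 0.1976×17.57 = 59.1453 per 10 000.
2000–04: 0.2279×79.57 + 0.1849×51.45 + 0.2014×38.87 + 0.1882×43.74 + 0.1976×11.65 = 46.0078 per 10 000.

2020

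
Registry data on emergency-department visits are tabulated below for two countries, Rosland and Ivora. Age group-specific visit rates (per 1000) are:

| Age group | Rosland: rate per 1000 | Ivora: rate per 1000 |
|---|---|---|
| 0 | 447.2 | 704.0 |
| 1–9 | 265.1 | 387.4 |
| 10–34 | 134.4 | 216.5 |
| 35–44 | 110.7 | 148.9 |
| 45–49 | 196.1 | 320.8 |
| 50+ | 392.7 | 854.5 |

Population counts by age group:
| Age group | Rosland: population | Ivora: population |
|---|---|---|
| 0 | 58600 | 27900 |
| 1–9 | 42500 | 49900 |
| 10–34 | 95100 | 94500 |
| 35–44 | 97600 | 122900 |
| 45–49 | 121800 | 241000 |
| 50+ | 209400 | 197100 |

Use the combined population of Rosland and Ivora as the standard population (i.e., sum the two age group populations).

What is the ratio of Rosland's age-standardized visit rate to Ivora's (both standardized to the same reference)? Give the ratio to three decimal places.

0.542

Combined standard total = 1358300; weights = 0.0637, 0.0680, 0.1396, 0.1623, 0.2671, 0.2993.
Rosland: 0.0637×447.2 + 0.0680×265.1 + 0.1396×134.4 + 0.1623×110.7 + 0.2671×196.1 + 0.2993×392.7 = 253.1453 per 1000.
Ivora: 0.0637×704.0 + 0.0680×387.4 + 0.1396×216.5 + 0.1623×148.9 + 0.2671×320.8 + 0.2993×854.5 = 466.9904 per 1000.
Ratio = 253.1453 ÷ 466.9904 = 0.54208.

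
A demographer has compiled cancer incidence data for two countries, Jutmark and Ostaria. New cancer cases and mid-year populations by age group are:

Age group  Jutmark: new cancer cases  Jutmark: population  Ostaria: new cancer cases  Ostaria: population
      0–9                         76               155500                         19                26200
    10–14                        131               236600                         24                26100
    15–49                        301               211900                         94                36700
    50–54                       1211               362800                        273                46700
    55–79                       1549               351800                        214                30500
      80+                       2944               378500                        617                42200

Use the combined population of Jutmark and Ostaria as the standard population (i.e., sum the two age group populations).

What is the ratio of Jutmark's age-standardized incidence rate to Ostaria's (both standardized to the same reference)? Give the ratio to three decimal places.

Age-specific rates per 100000 for Jutmark: 48.87, 55.37, 142.05, 333.79, 440.31, 777.81.
For Ostaria: 72.52, 91.95, 256.13, 584.58, 701.64, 1462.09.
Combined standard total = 1905500; weights = 0.0954, 0.1379, 0.1305, 0.2149, 0.2006, 0.2208.
Jutmark: 0.0954×48.87 + 0.1379×55.37 + 0.1305×142.05 + 0.2149×333.79 + 0.2006×440.31 + 0.2208×777.81 = 362.6238 per 100000.
Ostaria: 0.0954×72.52 + 0.1379×91.95 + 0.1305×256.13 + 0.2149×584.58 + 0.2006×701.64 + 0.2208×1462.09 = 642.2092 per 100000.
Ratio = 362.6238 ÷ 642.2092 = 0.56465.

0.565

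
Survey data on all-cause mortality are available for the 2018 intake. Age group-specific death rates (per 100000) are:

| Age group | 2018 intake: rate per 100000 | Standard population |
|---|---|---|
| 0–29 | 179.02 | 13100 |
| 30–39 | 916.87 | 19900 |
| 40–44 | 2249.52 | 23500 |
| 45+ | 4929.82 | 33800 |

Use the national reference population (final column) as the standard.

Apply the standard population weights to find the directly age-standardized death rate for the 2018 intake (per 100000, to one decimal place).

2658.7

Standard total = 90300; weights = 0.1451, 0.2204, 0.2602, 0.3743.
Standardized rate: 0.1451×179.02 + 0.2204×916.87 + 0.2602×2249.52 + 0.3743×4929.82 = 2658.7211 per 100000.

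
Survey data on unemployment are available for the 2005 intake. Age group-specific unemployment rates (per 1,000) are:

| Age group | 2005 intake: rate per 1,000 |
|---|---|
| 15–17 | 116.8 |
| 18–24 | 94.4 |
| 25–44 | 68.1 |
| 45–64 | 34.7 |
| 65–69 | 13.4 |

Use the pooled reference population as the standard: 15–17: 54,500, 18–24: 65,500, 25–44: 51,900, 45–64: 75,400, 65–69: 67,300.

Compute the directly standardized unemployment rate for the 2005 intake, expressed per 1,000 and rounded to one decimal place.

62.3

Standard total = 314,600; weights = 0.1732, 0.2082, 0.1650, 0.2397, 0.2139.
Standardized rate: 0.1732×116.8 + 0.2082×94.4 + 0.1650×68.1 + 0.2397×34.7 + 0.2139×13.4 = 62.3058 per 1,000.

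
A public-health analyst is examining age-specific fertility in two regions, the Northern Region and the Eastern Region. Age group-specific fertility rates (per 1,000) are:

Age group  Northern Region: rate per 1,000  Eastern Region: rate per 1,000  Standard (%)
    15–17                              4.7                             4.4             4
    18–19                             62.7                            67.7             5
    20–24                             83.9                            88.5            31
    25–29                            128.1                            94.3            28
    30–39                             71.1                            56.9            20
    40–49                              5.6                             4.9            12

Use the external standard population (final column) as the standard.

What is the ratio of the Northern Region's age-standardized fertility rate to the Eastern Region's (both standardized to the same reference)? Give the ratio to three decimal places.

Standard weights: 0.04, 0.05, 0.31, 0.28, 0.20, 0.12.
The Northern Region: 0.0400×4.7 + 0.0500×62.7 + 0.3100×83.9 + 0.2800×128.1 + 0.2000×71.1 + 0.1200×5.6 = 80.0920 per 1,000.
The Eastern Region: 0.0400×4.4 + 0.0500×67.7 + 0.3100×88.5 + 0.2800×94.3 + 0.2000×56.9 + 0.1200×4.9 = 69.3680 per 1,000.
Ratio = 80.0920 ÷ 69.3680 = 1.15460.

1.155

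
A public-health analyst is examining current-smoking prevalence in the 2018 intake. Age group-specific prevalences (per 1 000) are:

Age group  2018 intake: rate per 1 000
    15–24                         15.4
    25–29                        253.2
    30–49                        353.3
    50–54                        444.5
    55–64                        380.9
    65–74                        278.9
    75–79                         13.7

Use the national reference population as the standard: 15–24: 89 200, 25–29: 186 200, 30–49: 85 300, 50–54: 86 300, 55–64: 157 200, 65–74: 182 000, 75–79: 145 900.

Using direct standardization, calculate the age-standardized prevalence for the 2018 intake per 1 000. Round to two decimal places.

Standard total = 932 100; weights = 0.0957, 0.1998, 0.0915, 0.0926, 0.1687, 0.1953, 0.1565.
Standardized rate: 0.0957×15.4 + 0.1998×253.2 + 0.0915×353.3 + 0.0926×444.5 + 0.1687×380.9 + 0.1953×278.9 + 0.1565×13.7 = 246.3818 per 1 000.

246.38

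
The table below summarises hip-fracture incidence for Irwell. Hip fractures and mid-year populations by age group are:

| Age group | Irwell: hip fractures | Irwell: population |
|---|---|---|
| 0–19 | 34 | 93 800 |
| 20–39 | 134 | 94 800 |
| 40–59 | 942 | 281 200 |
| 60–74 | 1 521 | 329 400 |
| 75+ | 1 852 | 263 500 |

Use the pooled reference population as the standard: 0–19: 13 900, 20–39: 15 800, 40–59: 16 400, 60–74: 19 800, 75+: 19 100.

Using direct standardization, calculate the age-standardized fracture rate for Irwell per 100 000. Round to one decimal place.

Age-specific rates per 100 000 for Irwell: 36.25, 141.35, 334.99, 461.75, 702.85.
Standard total = 85 000; weights = 0.1635, 0.1859, 0.1929, 0.2329, 0.2247.
Standardized rate: 0.1635×36.25 + 0.1859×141.35 + 0.1929×334.99 + 0.2329×461.75 + 0.2247×702.85 = 362.3299 per 100 000.

362.3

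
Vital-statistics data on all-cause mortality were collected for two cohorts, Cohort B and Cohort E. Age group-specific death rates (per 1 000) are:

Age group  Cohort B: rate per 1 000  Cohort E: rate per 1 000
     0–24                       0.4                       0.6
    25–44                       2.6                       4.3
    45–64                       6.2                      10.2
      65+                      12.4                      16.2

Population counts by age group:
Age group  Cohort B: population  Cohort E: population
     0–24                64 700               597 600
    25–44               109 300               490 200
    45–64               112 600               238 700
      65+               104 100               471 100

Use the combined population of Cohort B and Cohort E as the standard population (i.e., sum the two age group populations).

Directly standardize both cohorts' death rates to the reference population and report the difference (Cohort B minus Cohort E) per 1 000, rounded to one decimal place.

-2.2

Combined standard total = 2 188 300; weights = 0.3027, 0.2740, 0.1605, 0.2629.
Cohort B: 0.3027×0.4 + 0.2740×2.6 + 0.1605×6.2 + 0.2629×12.4 = 5.0880 per 1 000.
Cohort E: 0.3027×0.6 + 0.2740×4.3 + 0.1605×10.2 + 0.2629×16.2 = 7.2553 per 1 000.
Difference = 5.0880 − 7.2553 = -2.1672.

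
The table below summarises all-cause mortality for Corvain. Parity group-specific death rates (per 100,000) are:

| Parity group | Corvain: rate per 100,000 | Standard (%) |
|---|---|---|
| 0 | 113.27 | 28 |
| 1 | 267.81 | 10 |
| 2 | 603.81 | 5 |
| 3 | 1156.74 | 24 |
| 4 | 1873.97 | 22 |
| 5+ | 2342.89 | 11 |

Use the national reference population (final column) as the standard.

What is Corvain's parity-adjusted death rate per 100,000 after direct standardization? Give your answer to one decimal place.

Standard weights: 0.28, 0.10, 0.05, 0.24, 0.22, 0.11.
Standardized rate: 0.2800×113.27 + 0.1000×267.81 + 0.0500×603.81 + 0.2400×1156.74 + 0.2200×1873.97 + 0.1100×2342.89 = 1036.2960 per 100,000.

1036.3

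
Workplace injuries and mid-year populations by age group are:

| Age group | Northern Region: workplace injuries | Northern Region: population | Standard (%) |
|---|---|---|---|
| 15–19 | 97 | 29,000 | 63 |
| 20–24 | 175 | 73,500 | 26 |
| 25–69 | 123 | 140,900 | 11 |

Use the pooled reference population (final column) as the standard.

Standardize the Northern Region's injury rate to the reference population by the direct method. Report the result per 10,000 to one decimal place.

Age-specific rates per 10,000 for the Northern Region: 33.45, 23.81, 8.73.
Standard weights: 0.63, 0.26, 0.11.
Standardized rate: 0.6300×33.45 + 0.2600×23.81 + 0.1100×8.73 = 28.2231 per 10,000.

28.2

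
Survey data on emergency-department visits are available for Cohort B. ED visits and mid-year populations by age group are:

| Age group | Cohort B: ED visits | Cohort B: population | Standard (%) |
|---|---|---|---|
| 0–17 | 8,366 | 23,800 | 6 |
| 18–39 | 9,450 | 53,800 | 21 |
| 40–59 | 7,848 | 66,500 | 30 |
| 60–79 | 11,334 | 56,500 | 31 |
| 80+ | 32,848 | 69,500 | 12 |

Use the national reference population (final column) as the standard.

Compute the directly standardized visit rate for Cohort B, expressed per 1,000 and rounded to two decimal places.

Age-specific rates per 1,000 for Cohort B: 351.513, 175.651, 118.015, 200.602, 472.633.
Standard weights: 0.06, 0.21, 0.30, 0.31, 0.12.
Standardized rate: 0.0600×351.513 + 0.2100×175.651 + 0.3000×118.015 + 0.3100×200.602 + 0.1200×472.633 = 212.2844 per 1,000.

212.28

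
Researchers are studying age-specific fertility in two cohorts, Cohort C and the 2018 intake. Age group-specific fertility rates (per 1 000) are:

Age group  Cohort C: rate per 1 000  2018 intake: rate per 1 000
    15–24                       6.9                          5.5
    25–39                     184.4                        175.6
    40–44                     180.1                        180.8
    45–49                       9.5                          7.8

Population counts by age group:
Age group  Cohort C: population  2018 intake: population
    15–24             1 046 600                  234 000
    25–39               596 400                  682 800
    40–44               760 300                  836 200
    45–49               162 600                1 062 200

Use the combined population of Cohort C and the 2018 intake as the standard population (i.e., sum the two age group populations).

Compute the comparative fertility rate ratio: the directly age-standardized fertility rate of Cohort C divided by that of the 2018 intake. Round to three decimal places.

Combined standard total = 5 381 100; weights = 0.2380, 0.2377, 0.2967, 0.2276.
Cohort C: 0.2380×6.9 + 0.2377×184.4 + 0.2967×180.1 + 0.2276×9.5 = 101.0734 per 1 000.
The 2018 intake: 0.2380×5.5 + 0.2377×175.6 + 0.2967×180.8 + 0.2276×7.8 = 98.4690 per 1 000.
Ratio = 101.0734 ÷ 98.4690 = 1.02645.

1.026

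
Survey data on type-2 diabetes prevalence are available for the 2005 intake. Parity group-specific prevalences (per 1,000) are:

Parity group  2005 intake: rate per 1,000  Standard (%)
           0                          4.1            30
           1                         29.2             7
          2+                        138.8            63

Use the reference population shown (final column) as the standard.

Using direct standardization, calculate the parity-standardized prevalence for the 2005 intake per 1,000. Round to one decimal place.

Standard weights: 0.30, 0.07, 0.63.
Standardized rate: 0.3000×4.1 + 0.0700×29.2 + 0.6300×138.8 = 90.7180 per 1,000.

90.7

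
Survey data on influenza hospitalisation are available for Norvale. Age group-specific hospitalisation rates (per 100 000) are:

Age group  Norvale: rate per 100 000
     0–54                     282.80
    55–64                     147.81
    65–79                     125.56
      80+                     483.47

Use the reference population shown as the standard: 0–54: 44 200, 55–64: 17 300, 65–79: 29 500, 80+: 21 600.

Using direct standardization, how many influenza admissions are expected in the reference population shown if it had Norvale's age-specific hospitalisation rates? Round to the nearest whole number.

292

Expected influenza admissions = Σ (standard pop × age-specific rate ÷ 100 000)
= 44 200×282.80/100 000 + 17 300×147.81/100 000 + 29 500×125.56/100 000 + 21 600×483.47/100 000
= 125.00 + 25.57 + 37.04 + 104.43 = 292.04.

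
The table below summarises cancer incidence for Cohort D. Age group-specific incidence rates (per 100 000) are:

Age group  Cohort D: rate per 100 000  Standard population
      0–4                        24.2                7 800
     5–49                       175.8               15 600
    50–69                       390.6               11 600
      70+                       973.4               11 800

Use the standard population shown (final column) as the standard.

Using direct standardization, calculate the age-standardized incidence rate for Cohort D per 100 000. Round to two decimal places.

Standard total = 46 800; weights = 0.1667, 0.3333, 0.2479, 0.2521.
Standardized rate: 0.1667×24.2 + 0.3333×175.8 + 0.2479×390.6 + 0.2521×973.4 = 404.8786 per 100 000.

404.88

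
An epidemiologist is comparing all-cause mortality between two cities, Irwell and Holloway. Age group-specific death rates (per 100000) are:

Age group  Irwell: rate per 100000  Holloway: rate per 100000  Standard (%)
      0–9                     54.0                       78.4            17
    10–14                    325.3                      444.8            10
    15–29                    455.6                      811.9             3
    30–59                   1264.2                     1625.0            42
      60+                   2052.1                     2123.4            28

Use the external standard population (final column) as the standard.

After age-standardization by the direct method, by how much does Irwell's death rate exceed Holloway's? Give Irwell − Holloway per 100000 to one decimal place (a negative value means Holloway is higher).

-198.3

Standard weights: 0.17, 0.10, 0.03, 0.42, 0.28.
Irwell: 0.1700×54.0 + 0.1000×325.3 + 0.0300×455.6 + 0.4200×1264.2 + 0.2800×2052.1 = 1160.9300 per 100000.
Holloway: 0.1700×78.4 + 0.1000×444.8 + 0.0300×811.9 + 0.4200×1625.0 + 0.2800×2123.4 = 1359.2170 per 100000.
Difference = 1160.9300 − 1359.2170 = -198.2870.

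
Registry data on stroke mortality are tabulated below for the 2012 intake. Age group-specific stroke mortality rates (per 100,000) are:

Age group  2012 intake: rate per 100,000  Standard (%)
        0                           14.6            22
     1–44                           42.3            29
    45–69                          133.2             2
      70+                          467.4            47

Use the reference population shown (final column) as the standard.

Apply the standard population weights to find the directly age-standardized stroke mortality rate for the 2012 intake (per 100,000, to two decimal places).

237.82

Standard weights: 0.22, 0.29, 0.02, 0.47.
Standardized rate: 0.2200×14.6 + 0.2900×42.3 + 0.0200×133.2 + 0.4700×467.4 = 237.8210 per 100,000.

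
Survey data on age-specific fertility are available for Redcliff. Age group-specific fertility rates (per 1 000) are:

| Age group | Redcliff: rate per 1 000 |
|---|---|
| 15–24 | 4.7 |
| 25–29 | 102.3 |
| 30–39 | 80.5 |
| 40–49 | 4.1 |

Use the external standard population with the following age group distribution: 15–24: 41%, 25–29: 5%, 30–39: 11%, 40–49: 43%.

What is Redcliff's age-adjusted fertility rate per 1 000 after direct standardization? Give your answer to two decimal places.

17.66

Standard weights: 0.41, 0.05, 0.11, 0.43.
Standardized rate: 0.4100×4.7 + 0.0500×102.3 + 0.1100×80.5 + 0.4300×4.1 = 17.6600 per 1 000.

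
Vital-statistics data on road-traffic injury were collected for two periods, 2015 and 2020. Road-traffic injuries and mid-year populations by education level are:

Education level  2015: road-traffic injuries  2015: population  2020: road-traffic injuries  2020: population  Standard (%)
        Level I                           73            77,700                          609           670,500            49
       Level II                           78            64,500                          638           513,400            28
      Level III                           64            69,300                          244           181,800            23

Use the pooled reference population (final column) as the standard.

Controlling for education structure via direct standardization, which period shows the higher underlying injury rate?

Education-specific rates per 100,000 for 2015: 93.95, 120.93, 92.35.
For 2020: 90.83, 124.27, 134.21.
Standard weights: 0.49, 0.28, 0.23.
2015: 0.4900×93.95 + 0.2800×120.93 + 0.2300×92.35 = 101.1375 per 100,000.
2020: 0.4900×90.83 + 0.2800×124.27 + 0.2300×134.21 = 110.1702 per 100,000.

2020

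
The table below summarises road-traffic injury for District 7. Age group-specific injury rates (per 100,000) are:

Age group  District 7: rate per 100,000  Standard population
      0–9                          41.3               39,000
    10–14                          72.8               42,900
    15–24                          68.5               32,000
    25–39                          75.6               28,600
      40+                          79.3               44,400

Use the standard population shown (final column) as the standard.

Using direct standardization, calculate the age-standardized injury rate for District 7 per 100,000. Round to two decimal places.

Standard total = 186,900; weights = 0.2087, 0.2295, 0.1712, 0.1530, 0.2376.
Standardized rate: 0.2087×41.3 + 0.2295×72.8 + 0.1712×68.5 + 0.1530×75.6 + 0.2376×79.3 = 67.4633 per 100,000.

67.46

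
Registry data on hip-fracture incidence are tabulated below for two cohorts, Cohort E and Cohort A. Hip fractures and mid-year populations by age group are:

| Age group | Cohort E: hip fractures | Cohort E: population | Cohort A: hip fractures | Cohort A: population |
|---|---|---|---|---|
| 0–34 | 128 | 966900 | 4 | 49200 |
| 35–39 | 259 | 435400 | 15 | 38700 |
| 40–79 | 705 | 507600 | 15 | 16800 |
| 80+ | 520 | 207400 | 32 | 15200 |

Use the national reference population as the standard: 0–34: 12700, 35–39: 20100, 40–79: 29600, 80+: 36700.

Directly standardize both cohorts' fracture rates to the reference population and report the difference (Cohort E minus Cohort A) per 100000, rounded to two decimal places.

34.56

Age-specific rates per 100000 for Cohort E: 13.24, 59.49, 138.89, 250.72.
For Cohort A: 8.13, 38.76, 89.29, 210.53.
Standard total = 99100; weights = 0.1282, 0.2028, 0.2987, 0.3703.
Cohort E: 0.1282×13.24 + 0.2028×59.49 + 0.2987×138.89 + 0.3703×250.72 = 148.0973 per 100000.
Cohort A: 0.1282×8.13 + 0.2028×38.76 + 0.2987×89.29 + 0.3703×210.53 = 113.5368 per 100000.
Difference = 148.0973 − 113.5368 = 34.5605.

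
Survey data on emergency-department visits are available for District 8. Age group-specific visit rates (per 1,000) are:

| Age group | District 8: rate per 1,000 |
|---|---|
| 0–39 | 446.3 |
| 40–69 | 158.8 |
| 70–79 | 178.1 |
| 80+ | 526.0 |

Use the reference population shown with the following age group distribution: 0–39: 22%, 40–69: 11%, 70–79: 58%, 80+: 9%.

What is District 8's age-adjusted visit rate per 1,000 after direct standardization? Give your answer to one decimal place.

Standard weights: 0.22, 0.11, 0.58, 0.09.
Standardized rate: 0.2200×446.3 + 0.1100×158.8 + 0.5800×178.1 + 0.0900×526.0 = 266.2920 per 1,000.

266.3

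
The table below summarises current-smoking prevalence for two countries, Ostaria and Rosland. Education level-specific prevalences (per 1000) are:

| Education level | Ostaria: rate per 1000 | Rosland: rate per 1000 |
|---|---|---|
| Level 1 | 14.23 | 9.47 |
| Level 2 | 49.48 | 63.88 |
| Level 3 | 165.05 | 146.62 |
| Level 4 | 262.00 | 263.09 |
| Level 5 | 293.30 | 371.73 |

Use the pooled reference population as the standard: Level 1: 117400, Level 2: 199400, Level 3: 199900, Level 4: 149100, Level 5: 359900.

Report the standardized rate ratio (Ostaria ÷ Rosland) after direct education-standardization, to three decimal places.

0.875

Standard total = 1025700; weights = 0.1145, 0.1944, 0.1949, 0.1454, 0.3509.
Ostaria: 0.1145×14.23 + 0.1944×49.48 + 0.1949×165.05 + 0.1454×262.00 + 0.3509×293.30 = 184.4138 per 1000.
Rosland: 0.1145×9.47 + 0.1944×63.88 + 0.1949×146.62 + 0.1454×263.09 + 0.3509×371.73 = 210.7547 per 1000.
Ratio = 184.4138 ÷ 210.7547 = 0.87502.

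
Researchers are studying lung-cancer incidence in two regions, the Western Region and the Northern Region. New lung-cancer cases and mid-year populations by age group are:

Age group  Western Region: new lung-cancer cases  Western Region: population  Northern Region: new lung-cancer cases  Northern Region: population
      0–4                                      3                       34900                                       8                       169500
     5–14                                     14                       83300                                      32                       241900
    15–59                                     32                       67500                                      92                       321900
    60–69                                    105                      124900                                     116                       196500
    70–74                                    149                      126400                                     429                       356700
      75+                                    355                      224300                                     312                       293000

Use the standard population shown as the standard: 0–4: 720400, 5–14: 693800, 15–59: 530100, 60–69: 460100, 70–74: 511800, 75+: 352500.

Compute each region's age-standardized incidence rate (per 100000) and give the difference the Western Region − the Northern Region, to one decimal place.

13.4

Age-specific rates per 100000 for the Western Region: 8.60, 16.81, 47.41, 84.07, 117.88, 158.27.
For the Northern Region: 4.72, 13.23, 28.58, 59.03, 120.27, 106.48.
Standard total = 3268700; weights = 0.2204, 0.2123, 0.1622, 0.1408, 0.1566, 0.1078.
The Western Region: 0.2204×8.60 + 0.2123×16.81 + 0.1622×47.41 + 0.1408×84.07 + 0.1566×117.88 + 0.1078×158.27 = 60.5085 per 100000.
The Northern Region: 0.2204×4.72 + 0.2123×13.23 + 0.1622×28.58 + 0.1408×59.03 + 0.1566×120.27 + 0.1078×106.48 = 47.1072 per 100000.
Difference = 60.5085 − 47.1072 = 13.4013.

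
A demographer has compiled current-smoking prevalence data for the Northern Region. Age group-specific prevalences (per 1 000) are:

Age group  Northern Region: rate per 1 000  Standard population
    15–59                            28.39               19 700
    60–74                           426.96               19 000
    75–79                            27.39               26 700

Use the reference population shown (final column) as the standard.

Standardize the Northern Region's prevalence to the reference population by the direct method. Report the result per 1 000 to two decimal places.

Standard total = 65 400; weights = 0.3012, 0.2905, 0.4083.
Standardized rate: 0.3012×28.39 + 0.2905×426.96 + 0.4083×27.39 = 143.7743 per 1 000.

143.77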